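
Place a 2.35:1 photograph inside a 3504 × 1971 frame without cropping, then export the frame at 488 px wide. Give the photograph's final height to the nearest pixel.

At 3504×1971 the photograph is width-limited, so height = 3504 / 2.350 ≈ 1491.06 px.
The frame scales by 488/3504 = 0.1393; 1491.06 × 0.1393 ≈ 207.66 px.

208 px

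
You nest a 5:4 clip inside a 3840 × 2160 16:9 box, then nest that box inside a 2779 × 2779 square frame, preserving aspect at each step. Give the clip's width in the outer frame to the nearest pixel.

1954 px

5:4 in 3840×2160: fills the height, so the clip is 2700.00 × 2160.00.
Second fit — the 16:9 canvas into 2779×2779 spans the width: 2779.00 × 1563.19 (×0.7237 from 3840×2160).
So the clip's width is 2700.00 × 0.7237 ≈ 1953.98.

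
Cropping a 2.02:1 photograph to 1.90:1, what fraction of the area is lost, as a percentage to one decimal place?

Going from 2.02:1 to 1.90:1 means cutting width while keeping height.
Area ratio = (1.900)/(2.020) = 94.06%; the remaining 5.94% is cropped out.

5.9%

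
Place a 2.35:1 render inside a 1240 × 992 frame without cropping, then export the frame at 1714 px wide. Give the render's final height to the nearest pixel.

729 px

At 1240×992 the render is width-limited, so height = 1240 / 2.350 ≈ 527.66 px.
The frame scales by 1714/1240 = 1.3823; 527.66 × 1.3823 ≈ 729.36 px.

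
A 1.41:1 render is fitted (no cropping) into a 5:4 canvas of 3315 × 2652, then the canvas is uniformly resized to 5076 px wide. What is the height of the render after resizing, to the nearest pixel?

3600 px

Fitted into 3315×2652, the render spans the width; its height is 3315 / 1.410 ≈ 2351.06 px.
Scaling 3315 → 5076 is ×1.5312, so the height becomes 2351.06 × 1.5312 ≈ 3600.00 px.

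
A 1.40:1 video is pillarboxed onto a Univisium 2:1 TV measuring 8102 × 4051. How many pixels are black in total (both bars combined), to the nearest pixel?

9846361 pixels

1.40:1 is narrower than Univisium 2:1, so it spans the full height.
Content width = 4051 × 1.400 ≈ 5671.4000 px.
Black = 8102 − 5671.4000 = 2430.6000 px.
Bar area = 2430.6000 × 4051 ≈ 9846361 px.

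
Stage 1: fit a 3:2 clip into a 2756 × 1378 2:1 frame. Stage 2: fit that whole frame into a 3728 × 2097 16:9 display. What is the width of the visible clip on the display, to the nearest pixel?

2796 px

3:2 in 2756×1378: fills the height, so the clip is 2067.00 × 1378.00.
2:1 in 3728×2097: fills the width, so the intermediate becomes 3728.00 × 1864.00 — a scale of ×1.3527.
The clip scales with it: width 2067.00 × 1.3527 ≈ 2796.00.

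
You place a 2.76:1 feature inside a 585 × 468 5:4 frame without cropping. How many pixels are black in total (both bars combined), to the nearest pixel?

149785 pixels

2.76:1 (2.760) > 5:4 (1.250), so the feature fills the width.
The feature is 585 / 2.760 ≈ 211.9565 px tall.
Black = 468 − 211.9565 = 256.0435 px.
That's 256.0435 × 585 ≈ 149785 black pixels.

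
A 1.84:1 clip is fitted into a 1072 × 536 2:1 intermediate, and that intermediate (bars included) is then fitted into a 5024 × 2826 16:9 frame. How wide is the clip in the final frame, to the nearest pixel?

4622 px

First fit — 1.84:1 into 1072×536 spans the height: 986.24 × 536.00.
The 2:1 canvas is width-limited in 5024×2826, giving 5024.00 × 2512.00; scale factor 4.6866.
The clip scales with it: width 986.24 × 4.6866 ≈ 4622.08.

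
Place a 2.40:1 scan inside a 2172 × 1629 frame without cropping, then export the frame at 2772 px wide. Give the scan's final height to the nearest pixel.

1155 px

In the 2172×1629 frame the scan fills the width: height = 2172 / 2.400 ≈ 905.00 px.
The frame scales by 2772/2172 = 1.2762; 905.00 × 1.2762 ≈ 1155.00 px.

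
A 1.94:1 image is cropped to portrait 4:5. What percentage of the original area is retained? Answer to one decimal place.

The height stays; only width is cut (since portrait 4:5 is narrower than 1.94:1).
(0.800)/(1.940) ≈ 0.412 of the area survives.

41.2%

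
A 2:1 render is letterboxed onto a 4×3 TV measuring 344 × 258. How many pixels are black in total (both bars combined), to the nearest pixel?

Since 2.000 > 1.333, the render is width-limited.
That makes the image 172.0000 px tall (344 × 1/2).
Black = 258 − 172.0000 = 86.0000 px.
Bar area = 86.0000 × 344 ≈ 29584 px.

29584 pixels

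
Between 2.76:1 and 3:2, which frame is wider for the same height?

2.76:1

2.76 and 3:2 = 1.5; 2.76 > 1.5.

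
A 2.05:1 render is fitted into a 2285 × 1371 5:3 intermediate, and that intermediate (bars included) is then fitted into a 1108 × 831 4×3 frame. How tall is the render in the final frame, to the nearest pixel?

540 px

First fit — 2.05:1 into 2285×1371 spans the width: 2285.00 × 1114.63.
Second fit — the 5:3 canvas into 1108×831 spans the width: 1108.00 × 664.80 (×0.4849 from 2285×1371).
So the render's height is 1114.63 × 0.4849 ≈ 540.49.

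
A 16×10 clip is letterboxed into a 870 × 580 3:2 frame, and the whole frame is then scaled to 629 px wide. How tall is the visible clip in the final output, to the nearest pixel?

Fitted into 870×580, the clip spans the width; its height is 870 × 10/16 ≈ 543.75 px.
Resizing to 629 px wide multiplies everything by 0.7230: 543.75 → 393.12 px.

393 px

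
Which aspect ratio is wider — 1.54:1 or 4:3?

1.54 and 4:3 = 1.333; 1.54 > 1.333.

1.54:1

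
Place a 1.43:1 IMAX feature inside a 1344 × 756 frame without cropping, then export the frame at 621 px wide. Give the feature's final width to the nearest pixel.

In the 1344×756 frame the feature fills the height: width = 756 × 1.430 ≈ 1081.08 px.
Scaling 1344 → 621 is ×0.4621, so the width becomes 1081.08 × 0.4621 ≈ 499.52 px.

500 px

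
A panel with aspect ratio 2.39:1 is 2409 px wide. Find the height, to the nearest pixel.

1008 px

Height = 2409 / 2.390 = 1007.95.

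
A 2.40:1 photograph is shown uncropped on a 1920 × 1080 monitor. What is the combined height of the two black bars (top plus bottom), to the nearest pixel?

280 px

2.40:1 (2.400) > 16×9 (1.778), so the photograph fills the width.
Content height = 1920 / 2.400 ≈ 800.00 px.
1080 − 800.00 = 280.00 px of bars.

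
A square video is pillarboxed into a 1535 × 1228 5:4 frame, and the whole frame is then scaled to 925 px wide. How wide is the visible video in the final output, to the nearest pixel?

740 px

In the 1535×1228 frame the video fills the height: width = 1228 × 1/1 ≈ 1228.00 px.
Scaling 1535 → 925 is ×0.6026, so the width becomes 1228.00 × 0.6026 ≈ 740.00 px.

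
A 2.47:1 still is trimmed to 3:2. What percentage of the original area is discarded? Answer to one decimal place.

39.3%

3:2 is narrower than 2.47:1, so the crop keeps the full height and trims the width.
(1.500)/(2.470) ≈ 0.607 of the area survives, leaving 39.27% discarded.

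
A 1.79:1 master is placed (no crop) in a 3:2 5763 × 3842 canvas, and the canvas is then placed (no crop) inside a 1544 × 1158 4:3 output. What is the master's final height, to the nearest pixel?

863 px

First fit — 1.79:1 into 5763×3842 spans the width: 5763.00 × 3219.55.
The 3:2 canvas is width-limited in 1544×1158, giving 1544.00 × 1029.33; scale factor 0.2679.
Applying the same ×0.2679: 3219.55 → 862.57.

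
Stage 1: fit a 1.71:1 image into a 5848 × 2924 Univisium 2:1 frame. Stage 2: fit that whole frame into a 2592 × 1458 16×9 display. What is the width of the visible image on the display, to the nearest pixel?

2216 px

Inside the 5848×2924 canvas the image is height-limited at 5000.04 × 2924.00.
The Univisium 2:1 canvas is width-limited in 2592×1458, giving 2592.00 × 1296.00; scale factor 0.4432.
Applying the same ×0.4432: 5000.04 → 2216.16.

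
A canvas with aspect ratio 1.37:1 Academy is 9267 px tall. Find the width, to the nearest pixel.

9267 × 1.370 = 12695.79.

12696 px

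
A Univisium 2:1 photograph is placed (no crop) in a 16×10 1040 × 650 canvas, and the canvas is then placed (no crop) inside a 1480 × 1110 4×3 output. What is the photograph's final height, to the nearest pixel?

740 px

Univisium 2:1 in 1040×650: fills the width, so the photograph is 1040.00 × 520.00.
The 16×10 canvas is width-limited in 1480×1110, giving 1480.00 × 925.00; scale factor 1.4231.
So the photograph's height is 520.00 × 1.4231 ≈ 740.00.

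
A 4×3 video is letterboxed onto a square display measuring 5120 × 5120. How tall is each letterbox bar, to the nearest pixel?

4×3 (1.333) > square (1.000), so the video fills the width.
Content height = 5120 × 3/4 ≈ 3840.00 px.
5120 − 3840.00 = 1280.00 px of bars (640.00 each).

640 px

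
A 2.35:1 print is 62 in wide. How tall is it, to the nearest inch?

26 in

62 / 2.350 = 26.38.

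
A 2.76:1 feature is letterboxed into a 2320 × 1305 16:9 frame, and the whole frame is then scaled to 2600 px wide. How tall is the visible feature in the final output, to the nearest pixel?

Fitted into 2320×1305, the feature spans the width; its height is 2320 / 2.760 ≈ 840.58 px.
Scaling 2320 → 2600 is ×1.1207, so the height becomes 840.58 × 1.1207 ≈ 942.03 px.

942 px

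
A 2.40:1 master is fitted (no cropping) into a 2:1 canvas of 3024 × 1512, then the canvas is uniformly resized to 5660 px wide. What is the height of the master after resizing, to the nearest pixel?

In the 3024×1512 frame the master fills the width: height = 3024 / 2.400 ≈ 1260.00 px.
Resizing to 5660 px wide multiplies everything by 1.8717: 1260.00 → 2358.33 px.

2358 px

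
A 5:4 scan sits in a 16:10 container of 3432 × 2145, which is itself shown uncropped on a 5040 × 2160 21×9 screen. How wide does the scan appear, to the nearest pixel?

First fit — 5:4 into 3432×2145 spans the height: 2681.25 × 2145.00.
The 16:10 canvas is height-limited in 5040×2160, giving 3456.00 × 2160.00; scale factor 1.0070.
The scan scales with it: width 2681.25 × 1.0070 ≈ 2700.00.

2700 px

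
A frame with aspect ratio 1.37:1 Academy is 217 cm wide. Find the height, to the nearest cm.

217 / 1.370 = 158.39.

158 cm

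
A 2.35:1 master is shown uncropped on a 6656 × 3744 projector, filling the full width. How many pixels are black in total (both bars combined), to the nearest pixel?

The master is 6656 / 2.350 ≈ 2832.3404 px tall.
Black = 3744 − 2832.3404 = 911.6596 px.
Bar area = 911.6596 × 6656 ≈ 6068006 px.

6068006 pixels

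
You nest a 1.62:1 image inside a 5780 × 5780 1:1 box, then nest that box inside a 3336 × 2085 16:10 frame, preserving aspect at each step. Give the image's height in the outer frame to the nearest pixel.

First fit — 1.62:1 into 5780×5780 spans the width: 5780.00 × 3567.90.
Second fit — the 1:1 canvas into 3336×2085 spans the height: 2085.00 × 2085.00 (×0.3607 from 5780×5780).
So the image's height is 3567.90 × 0.3607 ≈ 1287.04.

1287 px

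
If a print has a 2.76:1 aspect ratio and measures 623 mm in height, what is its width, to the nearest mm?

Width = 623 × 2.760 = 1719.48.

1719 mm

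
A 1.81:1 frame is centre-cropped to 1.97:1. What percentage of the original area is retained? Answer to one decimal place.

The width stays; only height is cut (since 1.97:1 is wider than 1.81:1).
(1.810)/(1.970) ≈ 0.919 of the area survives.

91.9%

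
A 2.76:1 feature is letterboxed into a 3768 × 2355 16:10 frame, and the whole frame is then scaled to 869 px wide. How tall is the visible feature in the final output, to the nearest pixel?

315 px

In the 3768×2355 frame the feature fills the width: height = 3768 / 2.760 ≈ 1365.22 px.
Resizing to 869 px wide multiplies everything by 0.2306: 1365.22 → 314.86 px.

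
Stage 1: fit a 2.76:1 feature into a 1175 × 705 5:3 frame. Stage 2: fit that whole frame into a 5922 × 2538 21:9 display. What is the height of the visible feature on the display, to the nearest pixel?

First fit — 2.76:1 into 1175×705 spans the width: 1175.00 × 425.72.
Second fit — the 5:3 canvas into 5922×2538 spans the height: 4230.00 × 2538.00 (×3.6000 from 1175×705).
So the feature's height is 425.72 × 3.6000 ≈ 1532.61.

1533 px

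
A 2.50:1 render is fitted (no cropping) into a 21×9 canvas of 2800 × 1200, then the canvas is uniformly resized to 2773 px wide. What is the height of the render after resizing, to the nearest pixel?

At 2800×1200 the render is width-limited, so height = 2800 / 2.500 ≈ 1120.00 px.
Scaling 2800 → 2773 is ×0.9904, so the height becomes 1120.00 × 0.9904 ≈ 1109.20 px.

1109 px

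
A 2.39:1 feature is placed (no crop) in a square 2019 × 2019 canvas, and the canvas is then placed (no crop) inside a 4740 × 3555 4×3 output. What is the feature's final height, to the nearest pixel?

1487 px

2.39:1 in 2019×2019: fills the width, so the feature is 2019.00 × 844.77.
square in 4740×3555: fills the height, so the intermediate becomes 3555.00 × 3555.00 — a scale of ×1.7608.
Applying the same ×1.7608: 844.77 → 1487.45.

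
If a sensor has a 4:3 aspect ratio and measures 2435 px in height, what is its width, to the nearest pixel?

3247 px

Width = 2435·4/3 = 3246.67.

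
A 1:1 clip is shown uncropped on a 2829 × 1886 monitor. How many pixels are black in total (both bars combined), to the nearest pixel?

1778498 pixels

1:1 (1.000) < 3:2 (1.500), so the clip fills the height.
Content width = 1886 × 1/1 ≈ 1886.0000 px.
2829 − 1886.0000 = 943.0000 px of bars.
Bar area = 943.0000 × 1886 ≈ 1778498 px.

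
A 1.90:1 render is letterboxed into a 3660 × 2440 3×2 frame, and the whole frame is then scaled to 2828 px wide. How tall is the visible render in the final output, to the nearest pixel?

Fitted into 3660×2440, the render spans the width; its height is 3660 / 1.900 ≈ 1926.32 px.
Scaling 3660 → 2828 is ×0.7727, so the height becomes 1926.32 × 0.7727 ≈ 1488.42 px.

1488 px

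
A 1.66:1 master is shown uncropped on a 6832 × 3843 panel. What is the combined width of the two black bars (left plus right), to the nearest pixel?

453 px

1.66:1 (1.660) < 16×9 (1.778), so the master fills the height.
That makes the image 6379.38 px wide (3843 × 1.660).
Black = 6832 − 6379.38 = 452.62 px.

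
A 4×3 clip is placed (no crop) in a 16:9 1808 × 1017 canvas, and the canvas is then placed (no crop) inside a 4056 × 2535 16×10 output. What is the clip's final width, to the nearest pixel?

Inside the 1808×1017 canvas the clip is height-limited at 1356.00 × 1017.00.
The 16:9 canvas is width-limited in 4056×2535, giving 4056.00 × 2281.50; scale factor 2.2434.
So the clip's width is 1356.00 × 2.2434 ≈ 3042.00.

3042 px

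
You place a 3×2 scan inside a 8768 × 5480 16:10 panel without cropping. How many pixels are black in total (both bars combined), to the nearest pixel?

Since 1.500 < 1.600, the scan is height-limited.
Content width = 5480 × 3/2 ≈ 8220.0000 px.
Black = 8768 − 8220.0000 = 548.0000 px.
Across the 5480-px span: 548.0000 × 5480 ≈ 3003040 px.

3003040 pixels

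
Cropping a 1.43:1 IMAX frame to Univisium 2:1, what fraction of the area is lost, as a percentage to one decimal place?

The width stays; only height is cut (since Univisium 2:1 is wider than 1.43:1 IMAX).
(1.430)/(2.000) ≈ 0.715 of the area survives, leaving 28.50% discarded.

28.5%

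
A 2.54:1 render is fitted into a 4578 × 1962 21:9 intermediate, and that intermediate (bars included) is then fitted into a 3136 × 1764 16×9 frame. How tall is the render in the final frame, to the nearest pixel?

1235 px

First fit — 2.54:1 into 4578×1962 spans the width: 4578.00 × 1802.36.
Second fit — the 21:9 canvas into 3136×1764 spans the width: 3136.00 × 1344.00 (×0.6850 from 4578×1962).
The render scales with it: height 1802.36 × 0.6850 ≈ 1234.65.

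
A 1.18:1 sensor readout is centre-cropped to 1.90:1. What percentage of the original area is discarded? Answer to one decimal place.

37.9%

Going from 1.18:1 to 1.90:1 means cutting height while keeping width.
Fraction kept = (1.180)/(1.900) ≈ 62.11%, so 37.89% is lost.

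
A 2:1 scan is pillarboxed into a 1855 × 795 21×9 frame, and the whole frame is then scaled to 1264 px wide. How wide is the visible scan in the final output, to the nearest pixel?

In the 1855×795 frame the scan fills the height: width = 795 × 2/1 ≈ 1590.00 px.
Resizing to 1264 px wide multiplies everything by 0.6814: 1590.00 → 1083.43 px.

1083 px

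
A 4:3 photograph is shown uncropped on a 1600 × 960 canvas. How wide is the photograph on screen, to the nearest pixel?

1280 px

4:3 is narrower than 5:3, so it spans the full height.
Content width = 960 × 4/3 ≈ 1280.00 px.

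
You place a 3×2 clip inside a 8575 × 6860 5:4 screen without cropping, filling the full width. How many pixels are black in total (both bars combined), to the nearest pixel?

9804083 pixels

Content height = 8575 × 2/3 ≈ 5716.6667 px.
Leftover height: 6860 − 5716.6667 = 1143.3333 px.
Across the 8575-px span: 1143.3333 × 8575 ≈ 9804083 px.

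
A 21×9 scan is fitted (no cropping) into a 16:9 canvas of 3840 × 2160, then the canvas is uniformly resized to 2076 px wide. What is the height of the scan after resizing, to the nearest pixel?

At 3840×2160 the scan is width-limited, so height = 3840 × 9/21 ≈ 1645.71 px.
Resizing to 2076 px wide multiplies everything by 0.5406: 1645.71 → 889.71 px.

890 px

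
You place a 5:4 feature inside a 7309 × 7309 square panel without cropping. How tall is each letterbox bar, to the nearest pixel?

731 px

Since 1.250 > 1.000, the feature is width-limited.
The feature is 7309 × 4/5 ≈ 5847.20 px tall.
7309 − 5847.20 = 1461.80 px of bars (730.90 each).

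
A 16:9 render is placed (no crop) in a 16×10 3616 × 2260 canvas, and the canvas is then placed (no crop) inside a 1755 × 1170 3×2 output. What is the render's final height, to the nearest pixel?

First fit — 16:9 into 3616×2260 spans the width: 3616.00 × 2034.00.
The 16×10 canvas is width-limited in 1755×1170, giving 1755.00 × 1096.88; scale factor 0.4853.
The render scales with it: height 2034.00 × 0.4853 ≈ 987.19.

987 px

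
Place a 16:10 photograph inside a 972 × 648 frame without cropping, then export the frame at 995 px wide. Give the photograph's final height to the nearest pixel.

622 px

In the 972×648 frame the photograph fills the width: height = 972 × 10/16 ≈ 607.50 px.
Scaling 972 → 995 is ×1.0237, so the height becomes 607.50 × 1.0237 ≈ 621.88 px.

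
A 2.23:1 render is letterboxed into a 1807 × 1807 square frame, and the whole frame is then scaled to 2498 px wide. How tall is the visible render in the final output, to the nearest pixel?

At 1807×1807 the render is width-limited, so height = 1807 / 2.230 ≈ 810.31 px.
Scaling 1807 → 2498 is ×1.3824, so the height becomes 810.31 × 1.3824 ≈ 1120.18 px.

1120 px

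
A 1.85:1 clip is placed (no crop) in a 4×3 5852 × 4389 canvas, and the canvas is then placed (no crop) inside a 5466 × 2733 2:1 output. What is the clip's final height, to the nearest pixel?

Inside the 5852×4389 canvas the clip is width-limited at 5852.00 × 3163.24.
The 4×3 canvas is height-limited in 5466×2733, giving 3644.00 × 2733.00; scale factor 0.6227.
Applying the same ×0.6227: 3163.24 → 1969.73.

1970 px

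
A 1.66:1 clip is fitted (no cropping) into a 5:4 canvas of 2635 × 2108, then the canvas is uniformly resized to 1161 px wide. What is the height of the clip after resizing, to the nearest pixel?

699 px

In the 2635×2108 frame the clip fills the width: height = 2635 / 1.660 ≈ 1587.35 px.
The frame scales by 1161/2635 = 0.4406; 1587.35 × 0.4406 ≈ 699.40 px.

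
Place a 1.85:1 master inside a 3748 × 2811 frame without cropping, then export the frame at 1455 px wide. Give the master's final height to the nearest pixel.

At 3748×2811 the master is width-limited, so height = 3748 / 1.850 ≈ 2025.95 px.
Resizing to 1455 px wide multiplies everything by 0.3882: 2025.95 → 786.49 px.

786 px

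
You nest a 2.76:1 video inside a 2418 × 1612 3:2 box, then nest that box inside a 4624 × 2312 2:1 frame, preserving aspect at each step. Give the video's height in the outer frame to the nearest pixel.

1257 px

Inside the 2418×1612 canvas the video is width-limited at 2418.00 × 876.09.
The 3:2 canvas is height-limited in 4624×2312, giving 3468.00 × 2312.00; scale factor 1.4342.
The video scales with it: height 876.09 × 1.4342 ≈ 1256.52.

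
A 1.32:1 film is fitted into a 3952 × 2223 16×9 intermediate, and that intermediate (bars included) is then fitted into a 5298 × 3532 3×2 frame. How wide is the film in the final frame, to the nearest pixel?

3934 px

First fit — 1.32:1 into 3952×2223 spans the height: 2934.36 × 2223.00.
Second fit — the 16×9 canvas into 5298×3532 spans the width: 5298.00 × 2980.12 (×1.3406 from 3952×2223).
Applying the same ×1.3406: 2934.36 → 3933.76.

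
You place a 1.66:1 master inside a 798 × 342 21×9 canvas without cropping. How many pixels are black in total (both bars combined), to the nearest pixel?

1.66:1 (1.660) < 21×9 (2.333), so the master fills the height.
Content width = 342 × 1.660 ≈ 567.7200 px.
Leftover width: 798 − 567.7200 = 230.2800 px.
That's 230.2800 × 342 ≈ 78756 black pixels.

78756 pixels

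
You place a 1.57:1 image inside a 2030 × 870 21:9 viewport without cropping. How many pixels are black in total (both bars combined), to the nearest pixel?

1.57:1 (1.570) < 21:9 (2.333), so the image fills the height.
The image is 870 × 1.570 ≈ 1365.9000 px wide.
2030 − 1365.9000 = 664.1000 px of bars.
Across the 870-px span: 664.1000 × 870 ≈ 577767 px.

577767 pixels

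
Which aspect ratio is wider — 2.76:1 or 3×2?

2.76:1

2.76 and 3×2 = 1.5; 2.76 > 1.5.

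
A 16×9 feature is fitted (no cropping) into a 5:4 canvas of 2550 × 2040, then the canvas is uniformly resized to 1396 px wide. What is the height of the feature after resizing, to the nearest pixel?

In the 2550×2040 frame the feature fills the width: height = 2550 × 9/16 ≈ 1434.38 px.
The frame scales by 1396/2550 = 0.5475; 1434.38 × 0.5475 ≈ 785.25 px.

785 px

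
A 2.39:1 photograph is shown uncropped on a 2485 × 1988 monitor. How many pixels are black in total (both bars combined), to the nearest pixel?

2.39:1 (2.390) > 5:4 (1.250), so the photograph fills the width.
The photograph is 2485 / 2.390 ≈ 1039.7490 px tall.
1988 − 1039.7490 = 948.2510 px of bars.
That's 948.2510 × 2485 ≈ 2356404 black pixels.

2356404 pixels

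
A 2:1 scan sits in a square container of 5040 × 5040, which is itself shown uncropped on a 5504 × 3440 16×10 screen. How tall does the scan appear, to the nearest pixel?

First fit — 2:1 into 5040×5040 spans the width: 5040.00 × 2520.00.
The square canvas is height-limited in 5504×3440, giving 3440.00 × 3440.00; scale factor 0.6825.
The scan scales with it: height 2520.00 × 0.6825 ≈ 1720.00.

1720 px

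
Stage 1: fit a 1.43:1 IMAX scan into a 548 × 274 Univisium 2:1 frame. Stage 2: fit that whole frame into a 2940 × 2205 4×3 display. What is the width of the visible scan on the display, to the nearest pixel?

2102 px

1.43:1 IMAX in 548×274: fills the height, so the scan is 391.82 × 274.00.
Univisium 2:1 in 2940×2205: fills the width, so the intermediate becomes 2940.00 × 1470.00 — a scale of ×5.3650.
So the scan's width is 391.82 × 5.3650 ≈ 2102.10.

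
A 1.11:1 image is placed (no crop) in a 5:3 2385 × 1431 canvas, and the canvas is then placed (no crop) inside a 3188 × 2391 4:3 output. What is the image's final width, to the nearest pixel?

Inside the 2385×1431 canvas the image is height-limited at 1588.41 × 1431.00.
The 5:3 canvas is width-limited in 3188×2391, giving 3188.00 × 1912.80; scale factor 1.3367.
The image scales with it: width 1588.41 × 1.3367 ≈ 2123.21.

2123 px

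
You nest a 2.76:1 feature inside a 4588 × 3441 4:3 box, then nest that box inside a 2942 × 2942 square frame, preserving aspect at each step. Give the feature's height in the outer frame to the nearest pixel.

Inside the 4588×3441 canvas the feature is width-limited at 4588.00 × 1662.32.
The 4:3 canvas is width-limited in 2942×2942, giving 2942.00 × 2206.50; scale factor 0.6412.
The feature scales with it: height 1662.32 × 0.6412 ≈ 1065.94.

1066 px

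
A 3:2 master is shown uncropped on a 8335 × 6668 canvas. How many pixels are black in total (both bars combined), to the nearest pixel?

9262963 pixels

3:2 is wider than 5:4, so it spans the full width.
That makes the image 5556.6667 px tall (8335 × 2/3).
Leftover height: 6668 − 5556.6667 = 1111.3333 px.
Bar area = 1111.3333 × 8335 ≈ 9262963 px.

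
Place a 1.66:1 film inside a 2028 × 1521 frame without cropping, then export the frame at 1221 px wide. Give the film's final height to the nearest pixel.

736 px

Fitted into 2028×1521, the film spans the width; its height is 2028 / 1.660 ≈ 1221.69 px.
The frame scales by 1221/2028 = 0.6021; 1221.69 × 0.6021 ≈ 735.54 px.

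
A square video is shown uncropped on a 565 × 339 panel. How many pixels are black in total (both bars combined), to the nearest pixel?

76614 pixels

Since 1.000 < 1.667, the video is height-limited.
The video is 339 × 1/1 ≈ 339.0000 px wide.
Leftover width: 565 − 339.0000 = 226.0000 px.
Across the 339-px span: 226.0000 × 339 ≈ 76614 px.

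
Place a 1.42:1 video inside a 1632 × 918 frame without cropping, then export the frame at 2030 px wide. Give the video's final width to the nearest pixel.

Fitted into 1632×918, the video spans the height; its width is 918 × 1.420 ≈ 1303.56 px.
The frame scales by 2030/1632 = 1.2439; 1303.56 × 1.2439 ≈ 1621.46 px.

1621 px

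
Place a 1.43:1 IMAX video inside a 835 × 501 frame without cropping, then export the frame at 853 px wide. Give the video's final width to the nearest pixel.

732 px

In the 835×501 frame the video fills the height: width = 501 × 1.430 ≈ 716.43 px.
Scaling 835 → 853 is ×1.0216, so the width becomes 716.43 × 1.0216 ≈ 731.87 px.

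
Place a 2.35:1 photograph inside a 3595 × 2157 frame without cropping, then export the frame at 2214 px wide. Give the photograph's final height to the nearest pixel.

Fitted into 3595×2157, the photograph spans the width; its height is 3595 / 2.350 ≈ 1529.79 px.
The frame scales by 2214/3595 = 0.6159; 1529.79 × 0.6159 ≈ 942.13 px.

942 px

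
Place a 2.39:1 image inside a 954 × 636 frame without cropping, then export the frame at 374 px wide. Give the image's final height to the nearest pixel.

At 954×636 the image is width-limited, so height = 954 / 2.390 ≈ 399.16 px.
Resizing to 374 px wide multiplies everything by 0.3920: 399.16 → 156.49 px.

156 px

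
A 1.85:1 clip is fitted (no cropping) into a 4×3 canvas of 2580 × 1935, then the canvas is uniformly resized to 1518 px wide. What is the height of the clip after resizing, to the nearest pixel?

821 px

At 2580×1935 the clip is width-limited, so height = 2580 / 1.850 ≈ 1394.59 px.
The frame scales by 1518/2580 = 0.5884; 1394.59 × 0.5884 ≈ 820.54 px.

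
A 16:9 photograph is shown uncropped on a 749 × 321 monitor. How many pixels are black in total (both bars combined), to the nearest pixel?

57245 pixels

Since 1.778 < 2.333, the photograph is height-limited.
Content width = 321 × 16/9 ≈ 570.6667 px.
749 − 570.6667 = 178.3333 px of bars.
Across the 321-px span: 178.3333 × 321 ≈ 57245 px.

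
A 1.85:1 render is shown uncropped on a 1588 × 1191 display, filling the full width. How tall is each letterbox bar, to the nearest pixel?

That makes the image 858.38 px tall (1588 / 1.850).
Leftover height: 1191 − 858.38 = 332.62 px → 166.31 each side.

166 px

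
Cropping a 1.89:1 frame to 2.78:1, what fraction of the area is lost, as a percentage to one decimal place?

The width stays; only height is cut (since 2.78:1 is wider than 1.89:1).
(1.890)/(2.780) ≈ 0.680 of the area survives, leaving 32.01% discarded.

32.0%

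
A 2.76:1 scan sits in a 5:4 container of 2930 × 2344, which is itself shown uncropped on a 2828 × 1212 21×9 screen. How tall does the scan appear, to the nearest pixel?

549 px

First fit — 2.76:1 into 2930×2344 spans the width: 2930.00 × 1061.59.
The 5:4 canvas is height-limited in 2828×1212, giving 1515.00 × 1212.00; scale factor 0.5171.
The scan scales with it: height 1061.59 × 0.5171 ≈ 548.91.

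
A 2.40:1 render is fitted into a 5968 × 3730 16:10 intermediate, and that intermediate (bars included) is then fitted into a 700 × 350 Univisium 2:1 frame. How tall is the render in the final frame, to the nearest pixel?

233 px

First fit — 2.40:1 into 5968×3730 spans the width: 5968.00 × 2486.67.
Second fit — the 16:10 canvas into 700×350 spans the height: 560.00 × 350.00 (×0.0938 from 5968×3730).
Applying the same ×0.0938: 2486.67 → 233.33.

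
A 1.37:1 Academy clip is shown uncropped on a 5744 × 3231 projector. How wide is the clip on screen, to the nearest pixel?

4426 px

1.37:1 Academy (1.370) < 16:9 (1.778), so the clip fills the height.
That makes the image 4426.47 px wide (3231 × 1.370).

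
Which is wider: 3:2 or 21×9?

21×9

3:2 = 1.5 and 21×9 = 2.333; 2.333 > 1.5.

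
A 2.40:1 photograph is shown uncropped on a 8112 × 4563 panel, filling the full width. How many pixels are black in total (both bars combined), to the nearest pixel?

That makes the image 3380.0000 px tall (8112 / 2.400).
Black = 4563 − 3380.0000 = 1183.0000 px.
Bar area = 1183.0000 × 8112 ≈ 9596496 px.

9596496 pixels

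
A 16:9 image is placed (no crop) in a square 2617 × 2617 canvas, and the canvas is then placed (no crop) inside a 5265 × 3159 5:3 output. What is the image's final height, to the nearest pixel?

First fit — 16:9 into 2617×2617 spans the width: 2617.00 × 1472.06.
square in 5265×3159: fills the height, so the intermediate becomes 3159.00 × 3159.00 — a scale of ×1.2071.
So the image's height is 1472.06 × 1.2071 ≈ 1776.94.

1777 px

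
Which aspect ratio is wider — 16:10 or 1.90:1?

16:10 = 1.6 and 1.9; 1.9 > 1.6.

1.90:1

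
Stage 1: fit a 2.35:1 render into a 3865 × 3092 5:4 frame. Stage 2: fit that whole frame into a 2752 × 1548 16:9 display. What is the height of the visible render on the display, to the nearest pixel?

2.35:1 in 3865×3092: fills the width, so the render is 3865.00 × 1644.68.
The 5:4 canvas is height-limited in 2752×1548, giving 1935.00 × 1548.00; scale factor 0.5006.
The render scales with it: height 1644.68 × 0.5006 ≈ 823.40.

823 px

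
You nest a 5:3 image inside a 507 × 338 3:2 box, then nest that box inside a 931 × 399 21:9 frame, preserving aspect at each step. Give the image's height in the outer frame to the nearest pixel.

Inside the 507×338 canvas the image is width-limited at 507.00 × 304.20.
3:2 in 931×399: fills the height, so the intermediate becomes 598.50 × 399.00 — a scale of ×1.1805.
So the image's height is 304.20 × 1.1805 ≈ 359.10.

359 px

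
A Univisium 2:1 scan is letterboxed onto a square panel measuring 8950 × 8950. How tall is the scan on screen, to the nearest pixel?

Univisium 2:1 is wider than square, so it spans the full width.
That makes the image 4475.00 px tall (8950 × 1/2).

4475 px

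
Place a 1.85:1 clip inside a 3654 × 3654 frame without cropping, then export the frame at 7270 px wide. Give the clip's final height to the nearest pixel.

3930 px

At 3654×3654 the clip is width-limited, so height = 3654 / 1.850 ≈ 1975.14 px.
Resizing to 7270 px wide multiplies everything by 1.9896: 1975.14 → 3929.73 px.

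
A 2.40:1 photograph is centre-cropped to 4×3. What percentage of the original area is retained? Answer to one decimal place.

The height stays; only width is cut (since 4×3 is narrower than 2.40:1).
(1.333)/(2.400) ≈ 0.556 of the area survives.

55.6%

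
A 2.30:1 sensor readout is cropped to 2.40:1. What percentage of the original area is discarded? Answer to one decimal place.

4.2%

Going from 2.30:1 to 2.40:1 means cutting height while keeping width.
(2.300)/(2.400) ≈ 0.958 of the area survives, leaving 4.17% discarded.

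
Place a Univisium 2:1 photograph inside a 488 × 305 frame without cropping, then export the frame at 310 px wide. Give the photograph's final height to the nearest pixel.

155 px

At 488×305 the photograph is width-limited, so height = 488 × 1/2 ≈ 244.00 px.
Resizing to 310 px wide multiplies everything by 0.6352: 244.00 → 155.00 px.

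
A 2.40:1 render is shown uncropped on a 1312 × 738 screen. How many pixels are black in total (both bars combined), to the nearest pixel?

251029 pixels

Since 2.400 > 1.778, the render is width-limited.
The render is 1312 / 2.400 ≈ 546.6667 px tall.
Black = 738 − 546.6667 = 191.3333 px.
Bar area = 191.3333 × 1312 ≈ 251029 px.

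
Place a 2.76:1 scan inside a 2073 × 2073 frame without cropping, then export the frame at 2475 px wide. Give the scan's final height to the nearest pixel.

897 px

Fitted into 2073×2073, the scan spans the width; its height is 2073 / 2.760 ≈ 751.09 px.
Resizing to 2475 px wide multiplies everything by 1.1939: 751.09 → 896.74 px.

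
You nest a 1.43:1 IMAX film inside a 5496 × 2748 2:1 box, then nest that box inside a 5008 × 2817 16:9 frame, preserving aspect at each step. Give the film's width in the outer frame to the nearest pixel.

3581 px

1.43:1 IMAX in 5496×2748: fills the height, so the film is 3929.64 × 2748.00.
The 2:1 canvas is width-limited in 5008×2817, giving 5008.00 × 2504.00; scale factor 0.9112.
Applying the same ×0.9112: 3929.64 → 3580.72.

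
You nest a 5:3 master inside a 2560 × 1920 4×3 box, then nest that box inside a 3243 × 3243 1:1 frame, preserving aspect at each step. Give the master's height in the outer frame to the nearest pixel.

1946 px

Inside the 2560×1920 canvas the master is width-limited at 2560.00 × 1536.00.
4×3 in 3243×3243: fills the width, so the intermediate becomes 3243.00 × 2432.25 — a scale of ×1.2668.
The master scales with it: height 1536.00 × 1.2668 ≈ 1945.80.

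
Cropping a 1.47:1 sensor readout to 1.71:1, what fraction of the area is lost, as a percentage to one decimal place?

14.0%

Going from 1.47:1 to 1.71:1 means cutting height while keeping width.
Fraction kept = (1.470)/(1.710) ≈ 85.96%, so 14.04% is lost.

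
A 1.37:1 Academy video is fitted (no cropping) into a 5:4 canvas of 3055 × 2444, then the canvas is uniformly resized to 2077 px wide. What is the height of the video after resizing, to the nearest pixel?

In the 3055×2444 frame the video fills the width: height = 3055 / 1.370 ≈ 2229.93 px.
Scaling 3055 → 2077 is ×0.6799, so the height becomes 2229.93 × 0.6799 ≈ 1516.06 px.

1516 px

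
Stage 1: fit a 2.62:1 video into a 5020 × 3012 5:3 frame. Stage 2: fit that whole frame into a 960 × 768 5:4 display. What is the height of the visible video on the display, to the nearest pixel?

366 px

First fit — 2.62:1 into 5020×3012 spans the width: 5020.00 × 1916.03.
Second fit — the 5:3 canvas into 960×768 spans the width: 960.00 × 576.00 (×0.1912 from 5020×3012).
So the video's height is 1916.03 × 0.1912 ≈ 366.41.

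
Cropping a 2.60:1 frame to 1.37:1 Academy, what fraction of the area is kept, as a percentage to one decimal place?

Going from 2.60:1 to 1.37:1 Academy means cutting width while keeping height.
Area ratio = (1.370)/(2.600) = 52.69% retained.

52.7%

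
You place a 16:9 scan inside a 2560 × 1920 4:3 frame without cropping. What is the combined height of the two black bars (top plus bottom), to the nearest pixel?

16:9 is wider than 4:3, so it spans the full width.
That makes the image 1440.00 px tall (2560 × 9/16).
Black = 1920 − 1440.00 = 480.00 px.

480 px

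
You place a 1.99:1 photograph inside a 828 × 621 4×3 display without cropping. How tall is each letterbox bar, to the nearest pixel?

102 px

1.99:1 is wider than 4×3, so it spans the full width.
The photograph is 828 / 1.990 ≈ 416.08 px tall.
Leftover height: 621 − 416.08 = 204.92 px → 102.46 each side.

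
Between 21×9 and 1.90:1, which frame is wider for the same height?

21×9

21×9 = 2.333 and 1.9; 2.333 > 1.9.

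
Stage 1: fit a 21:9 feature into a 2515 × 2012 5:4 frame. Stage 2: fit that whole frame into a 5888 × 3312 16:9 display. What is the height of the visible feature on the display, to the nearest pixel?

First fit — 21:9 into 2515×2012 spans the width: 2515.00 × 1077.86.
Second fit — the 5:4 canvas into 5888×3312 spans the height: 4140.00 × 3312.00 (×1.6461 from 2515×2012).
The feature scales with it: height 1077.86 × 1.6461 ≈ 1774.29.

1774 px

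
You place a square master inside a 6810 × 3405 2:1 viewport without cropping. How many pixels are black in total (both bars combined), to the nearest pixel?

square (1.000) < 2:1 (2.000), so the master fills the height.
Content width = 3405 × 1/1 ≈ 3405.0000 px.
Leftover width: 6810 − 3405.0000 = 3405.0000 px.
Bar area = 3405.0000 × 3405 ≈ 11594025 px.

11594025 pixels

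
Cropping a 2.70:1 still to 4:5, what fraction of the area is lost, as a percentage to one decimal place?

The height stays; only width is cut (since 4:5 is narrower than 2.70:1).
Fraction kept = (0.800)/(2.700) ≈ 29.63%, so 70.37% is lost.

70.4%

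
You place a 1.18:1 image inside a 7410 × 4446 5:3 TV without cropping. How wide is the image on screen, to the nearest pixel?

5246 px

1.18:1 is narrower than 5:3, so it spans the full height.
Content width = 4446 × 1.180 ≈ 5246.28 px.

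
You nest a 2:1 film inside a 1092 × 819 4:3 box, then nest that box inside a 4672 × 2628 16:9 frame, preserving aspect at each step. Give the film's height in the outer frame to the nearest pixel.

Inside the 1092×819 canvas the film is width-limited at 1092.00 × 546.00.
Second fit — the 4:3 canvas into 4672×2628 spans the height: 3504.00 × 2628.00 (×3.2088 from 1092×819).
The film scales with it: height 546.00 × 3.2088 ≈ 1752.00.

1752 px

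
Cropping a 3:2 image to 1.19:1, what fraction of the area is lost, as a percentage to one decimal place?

1.19:1 is narrower than 3:2, so the crop keeps the full height and trims the width.
(1.190)/(1.500) ≈ 0.793 of the area survives, leaving 20.67% discarded.

20.7%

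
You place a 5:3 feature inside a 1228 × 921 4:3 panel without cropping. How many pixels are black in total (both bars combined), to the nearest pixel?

226198 pixels

Since 1.667 > 1.333, the feature is width-limited.
That makes the image 736.8000 px tall (1228 × 3/5).
Leftover height: 921 − 736.8000 = 184.2000 px.
Bar area = 184.2000 × 1228 ≈ 226198 px.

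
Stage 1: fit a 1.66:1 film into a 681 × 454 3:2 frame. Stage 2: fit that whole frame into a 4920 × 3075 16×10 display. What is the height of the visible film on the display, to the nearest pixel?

2779 px

First fit — 1.66:1 into 681×454 spans the width: 681.00 × 410.24.
3:2 in 4920×3075: fills the height, so the intermediate becomes 4612.50 × 3075.00 — a scale of ×6.7731.
Applying the same ×6.7731: 410.24 → 2778.61.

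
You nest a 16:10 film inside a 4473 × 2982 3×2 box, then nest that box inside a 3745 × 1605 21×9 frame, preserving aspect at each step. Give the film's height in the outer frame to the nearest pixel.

1505 px

16:10 in 4473×2982: fills the width, so the film is 4473.00 × 2795.62.
3×2 in 3745×1605: fills the height, so the intermediate becomes 2407.50 × 1605.00 — a scale of ×0.5382.
Applying the same ×0.5382: 2795.62 → 1504.69.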